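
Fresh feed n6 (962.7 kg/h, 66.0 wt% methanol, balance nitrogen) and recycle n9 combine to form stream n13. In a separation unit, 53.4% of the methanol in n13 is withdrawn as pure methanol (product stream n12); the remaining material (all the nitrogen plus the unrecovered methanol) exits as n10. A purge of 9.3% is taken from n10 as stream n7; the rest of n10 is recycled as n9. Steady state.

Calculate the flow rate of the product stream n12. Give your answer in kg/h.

methanol in n13: m_A = 962.7×0.660 + (1−0.093)·(1−0.534)·m_A, so m_A = 635.38/0.5773 = 1100.5 kg/h.
Product n12 = 0.534×1100.5 = 587.69 kg/h.

587.7 kg/h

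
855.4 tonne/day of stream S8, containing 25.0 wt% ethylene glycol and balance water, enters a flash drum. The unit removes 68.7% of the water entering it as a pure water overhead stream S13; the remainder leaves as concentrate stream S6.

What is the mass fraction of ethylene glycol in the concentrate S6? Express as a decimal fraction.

ethylene glycol is not removed: 855.4×0.250 = 213.85 tonne/day of ethylene glycol enters S6.
water entering = 855.4×0.750 = 641.55 tonne/day; overhead removed = 0.687×641.55 = 440.74 tonne/day.
Concentrate = 855.4 − 440.74 = 414.66 tonne/day.
Mass fraction = 213.85/414.66 = 0.516.

0.516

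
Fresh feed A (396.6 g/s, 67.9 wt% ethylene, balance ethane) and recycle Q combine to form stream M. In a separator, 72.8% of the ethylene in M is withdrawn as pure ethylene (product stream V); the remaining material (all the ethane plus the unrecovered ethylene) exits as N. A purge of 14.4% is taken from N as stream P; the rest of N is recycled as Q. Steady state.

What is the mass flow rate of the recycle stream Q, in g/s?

ethane enters only via A and leaves only via the purge: 396.6×0.321 = 0.144×(ethane in N), and the separator passes all ethane, so ethane in M = ethane in N = 884.09 g/s.
ethylene in M: m_A = 396.6×0.679 + (1−0.144)·(1−0.728)·m_A, so m_A = 269.29/0.7672 = 351.02 g/s.
N = (1−0.728)×351.02 + 884.09 = 979.56 g/s.
Recycle Q = (1−0.144)×979.56 = 838.51 g/s.

838.5 g/s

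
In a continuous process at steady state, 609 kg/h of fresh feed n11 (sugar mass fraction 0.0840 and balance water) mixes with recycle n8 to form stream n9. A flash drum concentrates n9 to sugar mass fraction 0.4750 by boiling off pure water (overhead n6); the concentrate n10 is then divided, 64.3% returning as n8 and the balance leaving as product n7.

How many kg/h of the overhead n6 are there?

501.3 kg/h

Overall sugar balance (none leaves overhead): sugar in fresh feed = sugar in product, i.e. 609×0.084 = (1−0.643)·n10·0.475.
n10 = 51.156/(0.475×0.357) = 301.67 kg/h.
Recycle n8 = 0.643×301.67 = 193.97 kg/h.
Combined feed n9 = 609 + 193.97 = 802.97 kg/h.
Overhead n6 = n9 − n10 = 802.97 − 301.67 = 501.3 kg/h.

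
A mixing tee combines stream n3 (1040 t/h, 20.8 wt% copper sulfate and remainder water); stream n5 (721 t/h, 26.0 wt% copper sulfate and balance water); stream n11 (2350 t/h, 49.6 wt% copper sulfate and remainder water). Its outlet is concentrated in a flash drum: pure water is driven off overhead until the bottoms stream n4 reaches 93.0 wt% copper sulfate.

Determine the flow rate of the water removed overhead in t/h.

copper sulfate entering = 1040×0.208 + 721×0.260 + 2350×0.496 = 1569.4 t/h.
All copper sulfate reports to n4, so n4 = 1569.4/0.930 = 1687.5 t/h.
Total feed = 4111 t/h; overhead = 4111 − 1687.5 = 2423.5 t/h.

2423 t/h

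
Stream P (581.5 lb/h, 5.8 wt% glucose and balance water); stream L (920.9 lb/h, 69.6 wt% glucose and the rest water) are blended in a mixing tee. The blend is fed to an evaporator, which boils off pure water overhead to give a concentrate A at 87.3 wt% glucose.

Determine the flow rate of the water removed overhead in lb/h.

729.6 lb/h

glucose entering = 581.5×0.058 + 920.9×0.696 = 674.67 lb/h.
All glucose reports to A, so A = 674.67/0.873 = 772.82 lb/h.
Total feed = 1502.4 lb/h; overhead = 1502.4 − 772.82 = 729.58 lb/h.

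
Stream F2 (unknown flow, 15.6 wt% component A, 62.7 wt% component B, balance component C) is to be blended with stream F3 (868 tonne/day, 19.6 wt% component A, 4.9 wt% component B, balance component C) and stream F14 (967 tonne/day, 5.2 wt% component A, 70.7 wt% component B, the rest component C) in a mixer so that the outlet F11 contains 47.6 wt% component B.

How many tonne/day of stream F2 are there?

Let F2 be the unknown flow. Total out = 1835 + F2.
component B balance: 726.2 + 0.627·F2 = 0.476·(1835 + F2)
(0.627 − 0.476)·F2 = 0.476×1835 − 726.2 = 147.26
F2 = 147.26 / 0.151 = 975.23 tonne/day

975.2 tonne/day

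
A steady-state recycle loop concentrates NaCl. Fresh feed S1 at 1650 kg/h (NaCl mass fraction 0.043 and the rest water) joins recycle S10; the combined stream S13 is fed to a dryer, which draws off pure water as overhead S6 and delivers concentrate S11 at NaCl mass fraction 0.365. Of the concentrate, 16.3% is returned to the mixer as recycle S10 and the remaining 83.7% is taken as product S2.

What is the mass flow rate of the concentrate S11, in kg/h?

Overall NaCl balance (none leaves overhead): NaCl in fresh feed = NaCl in product, i.e. 1650×0.043 = (1−0.163)·S11·0.365.
S11 = 70.95/(0.365×0.837) = 232.24 kg/h.

232.2 kg/h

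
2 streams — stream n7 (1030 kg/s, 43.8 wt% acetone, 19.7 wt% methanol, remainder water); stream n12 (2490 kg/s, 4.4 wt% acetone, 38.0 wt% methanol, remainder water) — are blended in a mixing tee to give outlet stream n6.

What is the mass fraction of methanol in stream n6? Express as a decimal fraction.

Total flow out = 1030 + 2490 = 3520 kg/s.
methanol in = 1030×0.197 + 2490×0.380 = 1149.1 kg/s.
methanol mass fraction in n6 = 1149.1/3520 = 0.3265.

0.3265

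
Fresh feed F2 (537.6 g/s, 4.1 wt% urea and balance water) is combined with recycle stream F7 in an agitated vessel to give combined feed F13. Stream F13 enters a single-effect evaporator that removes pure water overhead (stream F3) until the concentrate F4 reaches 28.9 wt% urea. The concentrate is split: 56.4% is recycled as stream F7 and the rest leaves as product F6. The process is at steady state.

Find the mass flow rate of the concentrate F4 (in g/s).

174.9 g/s

Overall urea balance (none leaves overhead): urea in fresh feed = urea in product, i.e. 537.6×0.041 = (1−0.564)·F4·0.289.
F4 = 22.042/(0.289×0.436) = 174.93 g/s.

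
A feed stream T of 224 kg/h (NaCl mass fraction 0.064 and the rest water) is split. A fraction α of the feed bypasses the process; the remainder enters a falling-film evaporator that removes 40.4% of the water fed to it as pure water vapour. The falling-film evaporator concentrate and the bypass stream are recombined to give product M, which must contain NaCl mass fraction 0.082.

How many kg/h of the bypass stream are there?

All 224×0.064 = 14.336 kg/h of NaCl reaches M, so M = 14.336/0.082 = 174.83 kg/h and vapour = 49.171 kg/h.
The evaporator receives (1−α)·224 of feed at 0.936 water and removes 0.404 of that water:
0.404×0.936×(1−α)×224 = 49.171
(1−α) = 49.171/84.704 = 0.5805;  α = 0.4195.
Bypass flow = 0.4195×224 = 93.968 kg/h.

93.97 kg/h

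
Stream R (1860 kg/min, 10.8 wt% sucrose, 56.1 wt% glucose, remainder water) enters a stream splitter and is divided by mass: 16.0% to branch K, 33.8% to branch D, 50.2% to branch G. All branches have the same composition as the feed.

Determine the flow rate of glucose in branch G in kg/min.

523.8 kg/min

Branch G total = 0.502×1860 = 933.72 kg/min.
glucose in G = 0.561×933.72 = 523.82 kg/min.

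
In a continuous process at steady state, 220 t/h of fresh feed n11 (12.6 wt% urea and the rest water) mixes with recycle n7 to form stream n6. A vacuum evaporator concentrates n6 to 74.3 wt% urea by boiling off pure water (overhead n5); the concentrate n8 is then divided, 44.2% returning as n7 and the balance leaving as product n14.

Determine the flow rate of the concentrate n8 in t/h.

Overall urea balance (none leaves overhead): urea in fresh feed = urea in product, i.e. 220×0.126 = (1−0.442)·n8·0.743.
n8 = 27.72/(0.743×0.558) = 66.861 t/h.

66.86 t/h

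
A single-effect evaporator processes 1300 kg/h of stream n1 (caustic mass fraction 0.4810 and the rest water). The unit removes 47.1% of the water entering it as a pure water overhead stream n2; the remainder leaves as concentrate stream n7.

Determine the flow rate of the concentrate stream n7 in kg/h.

982.2 kg/h

water entering = 1300×0.519 = 674.7 kg/h; overhead removed = 0.471×674.7 = 317.78 kg/h.
Concentrate = 1300 − 317.78 = 982.22 kg/h.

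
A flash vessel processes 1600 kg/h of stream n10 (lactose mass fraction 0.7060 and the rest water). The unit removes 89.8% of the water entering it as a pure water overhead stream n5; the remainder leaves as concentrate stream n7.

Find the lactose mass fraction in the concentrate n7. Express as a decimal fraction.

0.9593

lactose is not removed: 1600×0.706 = 1129.6 kg/h of lactose enters n7.
water entering = 1600×0.294 = 470.4 kg/h; overhead removed = 0.898×470.4 = 422.42 kg/h.
Concentrate = 1600 − 422.42 = 1177.6 kg/h.
Mass fraction = 1129.6/1177.6 = 0.9593.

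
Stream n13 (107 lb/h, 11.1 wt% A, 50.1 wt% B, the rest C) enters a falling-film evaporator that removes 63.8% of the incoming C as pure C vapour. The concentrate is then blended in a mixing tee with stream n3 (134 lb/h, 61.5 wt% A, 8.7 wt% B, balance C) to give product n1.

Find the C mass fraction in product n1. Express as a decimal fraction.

0.256

Vapour removed = 0.638×0.388×107 = 26.487 lb/h; concentrate = 80.513 lb/h.
C reaching the mixer = 15.029 (from concentrate) + 134×0.298 = 54.961 lb/h.
Product flow = 80.513 + 134 = 214.51 lb/h; C fraction = 0.256.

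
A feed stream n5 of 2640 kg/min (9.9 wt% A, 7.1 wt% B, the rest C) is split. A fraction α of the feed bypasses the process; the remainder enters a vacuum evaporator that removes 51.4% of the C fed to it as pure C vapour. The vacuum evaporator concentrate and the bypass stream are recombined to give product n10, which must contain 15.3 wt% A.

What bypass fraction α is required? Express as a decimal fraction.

All 2640×0.099 = 261.36 kg/min of A reaches n10, so n10 = 261.36/0.153 = 1708.2 kg/min and vapour = 931.76 kg/min.
The evaporator receives (1−α)·2640 of feed at 0.830 C and removes 0.514 of that C:
0.514×0.830×(1−α)×2640 = 931.76
(1−α) = 931.76/1126.3 = 0.8273;  α = 0.1727.

0.173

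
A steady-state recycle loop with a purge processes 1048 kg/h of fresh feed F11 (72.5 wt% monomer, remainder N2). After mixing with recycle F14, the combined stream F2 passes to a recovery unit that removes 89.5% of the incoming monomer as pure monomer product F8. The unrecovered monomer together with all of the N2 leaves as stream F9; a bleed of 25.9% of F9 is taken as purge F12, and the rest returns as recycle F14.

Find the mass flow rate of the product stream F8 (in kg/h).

monomer in F2: m_A = 1048×0.725 + (1−0.259)·(1−0.895)·m_A, so m_A = 759.8/0.9222 = 823.9 kg/h.
Product F8 = 0.895×823.9 = 737.39 kg/h.

737.4 kg/h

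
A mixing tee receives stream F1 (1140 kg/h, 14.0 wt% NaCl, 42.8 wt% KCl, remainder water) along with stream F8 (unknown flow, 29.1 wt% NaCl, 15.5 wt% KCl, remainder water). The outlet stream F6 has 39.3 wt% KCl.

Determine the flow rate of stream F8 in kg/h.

167.6 kg/h

Let F8 be the unknown flow. Total out = 1140 + F8.
KCl balance: 487.92 + 0.155·F8 = 0.393·(1140 + F8)
(0.155 − 0.393)·F8 = 0.393×1140 − 487.92 = -39.9
F8 = -39.9 / -0.238 = 167.65 kg/h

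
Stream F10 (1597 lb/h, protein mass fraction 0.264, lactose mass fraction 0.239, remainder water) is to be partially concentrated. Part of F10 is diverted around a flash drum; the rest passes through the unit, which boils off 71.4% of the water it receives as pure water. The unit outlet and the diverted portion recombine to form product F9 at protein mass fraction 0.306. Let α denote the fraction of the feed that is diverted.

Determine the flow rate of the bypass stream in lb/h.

All 1597×0.264 = 421.61 lb/h of protein reaches F9, so F9 = 421.61/0.306 = 1377.8 lb/h and vapour = 219.2 lb/h.
The evaporator receives (1−α)·1597 of feed at 0.497 water and removes 0.714 of that water:
0.714×0.497×(1−α)×1597 = 219.2
(1−α) = 219.2/566.71 = 0.3868;  α = 0.6132.
Bypass flow = 0.6132×1597 = 979.3 lb/h.

979.3 lb/h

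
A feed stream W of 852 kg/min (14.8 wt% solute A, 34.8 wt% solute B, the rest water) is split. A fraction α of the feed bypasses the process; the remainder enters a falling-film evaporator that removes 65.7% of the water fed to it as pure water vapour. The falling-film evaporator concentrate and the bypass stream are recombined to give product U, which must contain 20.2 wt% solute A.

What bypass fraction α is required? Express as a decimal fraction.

All 852×0.148 = 126.1 kg/min of solute A reaches U, so U = 126.1/0.202 = 624.24 kg/min and vapour = 227.76 kg/min.
The evaporator receives (1−α)·852 of feed at 0.504 water and removes 0.657 of that water:
0.657×0.504×(1−α)×852 = 227.76
(1−α) = 227.76/282.12 = 0.8073;  α = 0.1927.

0.193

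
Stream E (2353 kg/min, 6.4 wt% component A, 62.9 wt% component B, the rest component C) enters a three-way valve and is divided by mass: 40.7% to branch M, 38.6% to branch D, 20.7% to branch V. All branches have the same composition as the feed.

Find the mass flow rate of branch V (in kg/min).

487.1 kg/min

Branch V flow = 0.207×2353 = 487.07 kg/min.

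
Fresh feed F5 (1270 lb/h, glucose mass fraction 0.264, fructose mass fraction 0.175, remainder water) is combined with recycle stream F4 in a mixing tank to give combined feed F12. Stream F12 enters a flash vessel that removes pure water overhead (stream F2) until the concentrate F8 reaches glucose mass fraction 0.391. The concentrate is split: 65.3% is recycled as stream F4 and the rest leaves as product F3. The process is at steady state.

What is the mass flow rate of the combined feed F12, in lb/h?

2884 lb/h

Overall glucose balance (none leaves overhead): glucose in fresh feed = glucose in product, i.e. 1270×0.264 = (1−0.653)·F8·0.391.
F8 = 335.28/(0.391×0.347) = 2471.2 lb/h.
Recycle F4 = 0.653×2471.2 = 1613.7 lb/h.
Combined feed F12 = 1270 + 1613.7 = 2883.7 lb/h.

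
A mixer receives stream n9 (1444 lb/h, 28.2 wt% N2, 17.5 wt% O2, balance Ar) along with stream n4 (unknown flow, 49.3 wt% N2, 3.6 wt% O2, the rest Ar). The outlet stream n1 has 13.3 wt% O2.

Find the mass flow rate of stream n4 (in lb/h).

Let n4 be the unknown flow. Total out = 1444 + n4.
O2 balance: 252.7 + 0.036·n4 = 0.133·(1444 + n4)
(0.036 − 0.133)·n4 = 0.133×1444 − 252.7 = -60.648
n4 = -60.648 / -0.097 = 625.24 lb/h

625.2 lb/h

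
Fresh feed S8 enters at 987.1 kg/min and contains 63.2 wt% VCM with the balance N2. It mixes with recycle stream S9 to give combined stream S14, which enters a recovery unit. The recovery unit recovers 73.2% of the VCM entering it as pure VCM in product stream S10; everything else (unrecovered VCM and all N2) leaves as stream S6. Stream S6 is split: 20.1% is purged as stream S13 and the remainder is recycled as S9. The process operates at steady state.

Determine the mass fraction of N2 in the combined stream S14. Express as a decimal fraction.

N2 enters only via S8 and leaves only via the purge: 987.1×0.368 = 0.201×(N2 in S6), and the recovery unit passes all N2, so N2 in S14 = N2 in S6 = 1807.2 kg/min.
VCM in S14: m_A = 987.1×0.632 + (1−0.201)·(1−0.732)·m_A, so m_A = 623.85/0.7859 = 793.83 kg/min.
S14 = 793.83 + 1807.2 = 2601.1 kg/min.
N2 fraction in S14 = 1807.2/2601.1 = 0.695.

0.695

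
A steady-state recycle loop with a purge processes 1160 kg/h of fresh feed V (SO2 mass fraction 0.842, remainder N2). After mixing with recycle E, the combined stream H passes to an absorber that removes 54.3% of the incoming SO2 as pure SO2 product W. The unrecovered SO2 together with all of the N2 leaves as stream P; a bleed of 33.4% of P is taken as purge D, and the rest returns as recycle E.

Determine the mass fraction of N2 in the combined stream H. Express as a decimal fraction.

N2 enters only via V and leaves only via the purge: 1160×0.158 = 0.334×(N2 in P), and the absorber passes all N2, so N2 in H = N2 in P = 548.74 kg/h.
SO2 in H: m_A = 1160×0.842 + (1−0.334)·(1−0.543)·m_A, so m_A = 976.72/0.6956 = 1404.1 kg/h.
H = 1404.1 + 548.74 = 1952.8 kg/h.
N2 fraction in H = 548.74/1952.8 = 0.281.

0.281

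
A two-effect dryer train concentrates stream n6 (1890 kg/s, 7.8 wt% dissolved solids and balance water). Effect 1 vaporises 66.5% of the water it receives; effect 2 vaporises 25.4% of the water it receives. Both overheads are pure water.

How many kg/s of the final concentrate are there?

water in feed = 1890×0.922 = 1742.6 kg/s.
After stage 1: water left = (1−0.665)×1742.6 = 583.76; stream total = 731.18 kg/s.
After stage 2: water left = (1−0.254)×583.76 = 435.49; final concentrate = 582.91 kg/s.

582.9 kg/s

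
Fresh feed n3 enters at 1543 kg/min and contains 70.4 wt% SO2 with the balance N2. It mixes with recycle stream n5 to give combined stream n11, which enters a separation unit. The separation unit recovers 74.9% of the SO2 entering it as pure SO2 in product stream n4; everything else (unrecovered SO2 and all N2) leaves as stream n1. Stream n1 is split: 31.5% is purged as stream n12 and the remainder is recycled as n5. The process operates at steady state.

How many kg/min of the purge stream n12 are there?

560.4 kg/min

N2 enters only via n3 and leaves only via the purge: 1543×0.296 = 0.315×(N2 in n1), and the separation unit passes all N2, so N2 in n11 = N2 in n1 = 1449.9 kg/min.
SO2 in n11: m_A = 1543×0.704 + (1−0.315)·(1−0.749)·m_A, so m_A = 1086.3/0.8281 = 1311.8 kg/min.
n1 = (1−0.749)×1311.8 + 1449.9 = 1779.2 kg/min.
Purge n12 = 0.315×1779.2 = 560.45 kg/min.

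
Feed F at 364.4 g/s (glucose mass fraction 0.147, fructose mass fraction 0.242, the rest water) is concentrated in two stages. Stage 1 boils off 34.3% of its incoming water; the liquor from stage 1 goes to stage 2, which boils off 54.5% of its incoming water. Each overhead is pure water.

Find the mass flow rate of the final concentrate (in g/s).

208.3 g/s

water in feed = 364.4×0.611 = 222.65 g/s.
After stage 1: water left = (1−0.343)×222.65 = 146.28; stream total = 288.03 g/s.
After stage 2: water left = (1−0.545)×146.28 = 66.557; final concentrate = 208.31 g/s.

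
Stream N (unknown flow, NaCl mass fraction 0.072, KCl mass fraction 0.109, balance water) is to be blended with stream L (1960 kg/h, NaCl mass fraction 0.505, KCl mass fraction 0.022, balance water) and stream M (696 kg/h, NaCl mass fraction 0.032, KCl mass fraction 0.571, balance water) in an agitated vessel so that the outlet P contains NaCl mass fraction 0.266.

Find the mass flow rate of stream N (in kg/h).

Let N be the unknown flow. Total out = 2656 + N.
NaCl balance: 1012.1 + 0.072·N = 0.266·(2656 + N)
(0.072 − 0.266)·N = 0.266×2656 − 1012.1 = -305.58
N = -305.58 / -0.194 = 1575.1 kg/h

1575 kg/h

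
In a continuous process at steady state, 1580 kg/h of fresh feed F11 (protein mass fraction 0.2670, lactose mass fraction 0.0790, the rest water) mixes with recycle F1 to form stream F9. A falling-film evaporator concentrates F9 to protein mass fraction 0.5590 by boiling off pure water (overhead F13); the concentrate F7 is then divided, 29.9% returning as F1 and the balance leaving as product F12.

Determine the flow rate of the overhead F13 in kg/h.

Overall protein balance (none leaves overhead): protein in fresh feed = protein in product, i.e. 1580×0.267 = (1−0.299)·F7·0.559.
F7 = 421.86/(0.559×0.701) = 1076.6 kg/h.
Recycle F1 = 0.299×1076.6 = 321.89 kg/h.
Combined feed F9 = 1580 + 321.89 = 1901.9 kg/h.
Overhead F13 = F9 − F7 = 1901.9 − 1076.6 = 825.33 kg/h.

825.3 kg/h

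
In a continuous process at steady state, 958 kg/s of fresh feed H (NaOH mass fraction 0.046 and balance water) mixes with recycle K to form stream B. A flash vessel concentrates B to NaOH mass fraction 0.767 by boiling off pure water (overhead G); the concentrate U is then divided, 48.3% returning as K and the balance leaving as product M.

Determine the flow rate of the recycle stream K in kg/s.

Overall NaOH balance (none leaves overhead): NaOH in fresh feed = NaOH in product, i.e. 958×0.046 = (1−0.483)·U·0.767.
U = 44.068/(0.767×0.517) = 111.13 kg/s.
Recycle K = 0.483×111.13 = 53.677 kg/s.

53.68 kg/s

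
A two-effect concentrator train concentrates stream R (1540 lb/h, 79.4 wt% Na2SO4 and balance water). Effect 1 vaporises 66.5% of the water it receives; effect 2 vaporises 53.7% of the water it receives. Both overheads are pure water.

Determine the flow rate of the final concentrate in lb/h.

1272 lb/h

water in feed = 1540×0.206 = 317.24 lb/h.
After stage 1: water left = (1−0.665)×317.24 = 106.28; stream total = 1329 lb/h.
After stage 2: water left = (1−0.537)×106.28 = 49.206; final concentrate = 1272 lb/h.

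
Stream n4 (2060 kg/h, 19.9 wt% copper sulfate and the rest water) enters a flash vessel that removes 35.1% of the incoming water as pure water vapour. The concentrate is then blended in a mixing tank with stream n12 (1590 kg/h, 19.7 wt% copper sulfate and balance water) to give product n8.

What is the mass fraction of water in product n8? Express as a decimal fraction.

0.7645

Vapour removed = 0.351×0.801×2060 = 579.17 kg/h; concentrate = 1480.8 kg/h.
water reaching the mixer = 1070.9 (from concentrate) + 1590×0.803 = 2347.7 kg/h.
Product flow = 1480.8 + 1590 = 3070.8 kg/h; water fraction = 0.7645.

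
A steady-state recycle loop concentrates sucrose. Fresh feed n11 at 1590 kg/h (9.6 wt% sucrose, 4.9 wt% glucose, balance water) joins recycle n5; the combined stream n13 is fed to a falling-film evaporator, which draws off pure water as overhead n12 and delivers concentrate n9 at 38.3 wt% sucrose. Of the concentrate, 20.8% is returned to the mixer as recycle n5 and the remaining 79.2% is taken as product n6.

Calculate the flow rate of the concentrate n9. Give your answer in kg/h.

503.2 kg/h

Overall sucrose balance (none leaves overhead): sucrose in fresh feed = sucrose in product, i.e. 1590×0.096 = (1−0.208)·n9·0.383.
n9 = 152.64/(0.383×0.792) = 503.2 kg/h.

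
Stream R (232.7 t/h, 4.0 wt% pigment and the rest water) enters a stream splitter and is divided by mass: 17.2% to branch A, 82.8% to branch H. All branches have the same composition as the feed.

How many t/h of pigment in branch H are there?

7.707 t/h

Branch H total = 0.828×232.7 = 192.68 t/h.
pigment in H = 0.040×192.68 = 7.707 t/h.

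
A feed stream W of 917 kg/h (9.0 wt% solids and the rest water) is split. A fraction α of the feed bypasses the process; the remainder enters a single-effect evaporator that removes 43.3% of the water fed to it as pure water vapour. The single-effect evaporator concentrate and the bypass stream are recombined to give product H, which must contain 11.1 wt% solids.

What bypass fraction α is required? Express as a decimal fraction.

All 917×0.090 = 82.53 kg/h of solids reaches H, so H = 82.53/0.111 = 743.51 kg/h and vapour = 173.49 kg/h.
The evaporator receives (1−α)·917 of feed at 0.910 water and removes 0.433 of that water:
0.433×0.910×(1−α)×917 = 173.49
(1−α) = 173.49/361.33 = 0.4801;  α = 0.5199.

0.520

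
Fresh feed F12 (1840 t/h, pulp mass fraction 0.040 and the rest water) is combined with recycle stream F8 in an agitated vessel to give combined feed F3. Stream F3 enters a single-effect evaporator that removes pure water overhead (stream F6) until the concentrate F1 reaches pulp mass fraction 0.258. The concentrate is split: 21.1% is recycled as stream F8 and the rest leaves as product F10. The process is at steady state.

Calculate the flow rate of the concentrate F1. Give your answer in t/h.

Overall pulp balance (none leaves overhead): pulp in fresh feed = pulp in product, i.e. 1840×0.040 = (1−0.211)·F1·0.258.
F1 = 73.6/(0.258×0.789) = 361.56 t/h.

361.6 t/h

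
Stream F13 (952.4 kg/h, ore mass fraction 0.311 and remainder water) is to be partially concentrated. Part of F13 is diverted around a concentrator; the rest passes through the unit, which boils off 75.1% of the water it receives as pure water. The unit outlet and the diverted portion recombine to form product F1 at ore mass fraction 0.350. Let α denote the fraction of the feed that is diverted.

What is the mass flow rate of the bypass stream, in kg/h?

All 952.4×0.311 = 296.2 kg/h of ore reaches F1, so F1 = 296.2/0.350 = 846.28 kg/h and vapour = 106.12 kg/h.
The evaporator receives (1−α)·952.4 of feed at 0.689 water and removes 0.751 of that water:
0.751×0.689×(1−α)×952.4 = 106.12
(1−α) = 106.12/492.81 = 0.2153;  α = 0.7847.
Bypass flow = 0.7847×952.4 = 747.3 kg/h.

747.3 kg/h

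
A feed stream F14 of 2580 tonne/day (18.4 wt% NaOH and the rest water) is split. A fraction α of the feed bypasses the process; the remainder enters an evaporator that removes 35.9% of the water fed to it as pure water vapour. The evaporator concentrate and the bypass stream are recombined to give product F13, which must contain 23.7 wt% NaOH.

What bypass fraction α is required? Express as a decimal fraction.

All 2580×0.184 = 474.72 tonne/day of NaOH reaches F13, so F13 = 474.72/0.237 = 2003 tonne/day and vapour = 576.96 tonne/day.
The evaporator receives (1−α)·2580 of feed at 0.816 water and removes 0.359 of that water:
0.359×0.816×(1−α)×2580 = 576.96
(1−α) = 576.96/755.8 = 0.7634;  α = 0.2366.

0.237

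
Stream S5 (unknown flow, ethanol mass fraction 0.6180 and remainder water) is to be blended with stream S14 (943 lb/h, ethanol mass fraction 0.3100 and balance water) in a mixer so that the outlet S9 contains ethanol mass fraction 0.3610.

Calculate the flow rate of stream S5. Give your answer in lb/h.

187.1 lb/h

Let S5 be the unknown flow. Total out = 943 + S5.
ethanol balance: 292.33 + 0.618·S5 = 0.361·(943 + S5)
(0.618 − 0.361)·S5 = 0.361×943 − 292.33 = 48.093
S5 = 48.093 / 0.257 = 187.13 lb/h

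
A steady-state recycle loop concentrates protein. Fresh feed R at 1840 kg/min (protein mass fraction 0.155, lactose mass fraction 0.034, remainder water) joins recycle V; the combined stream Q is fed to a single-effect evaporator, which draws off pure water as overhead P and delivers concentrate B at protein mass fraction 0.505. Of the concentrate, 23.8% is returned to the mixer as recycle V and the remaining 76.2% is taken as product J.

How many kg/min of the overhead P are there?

1275 kg/min

Overall protein balance (none leaves overhead): protein in fresh feed = protein in product, i.e. 1840×0.155 = (1−0.238)·B·0.505.
B = 285.2/(0.505×0.762) = 741.14 kg/min.
Recycle V = 0.238×741.14 = 176.39 kg/min.
Combined feed Q = 1840 + 176.39 = 2016.4 kg/min.
Overhead P = Q − B = 2016.4 − 741.14 = 1275.2 kg/min.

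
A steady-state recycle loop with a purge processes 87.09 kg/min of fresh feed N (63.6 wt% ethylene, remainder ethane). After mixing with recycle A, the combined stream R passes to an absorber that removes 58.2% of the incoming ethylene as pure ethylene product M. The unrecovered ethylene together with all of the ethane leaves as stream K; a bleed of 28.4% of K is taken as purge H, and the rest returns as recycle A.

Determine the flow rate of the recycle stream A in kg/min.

ethane enters only via N and leaves only via the purge: 87.09×0.364 = 0.284×(ethane in K), and the absorber passes all ethane, so ethane in R = ethane in K = 111.62 kg/min.
ethylene in R: m_A = 87.09×0.636 + (1−0.284)·(1−0.582)·m_A, so m_A = 55.389/0.7007 = 79.047 kg/min.
K = (1−0.582)×79.047 + 111.62 = 144.66 kg/min.
Recycle A = (1−0.284)×144.66 = 103.58 kg/min.

103.6 kg/min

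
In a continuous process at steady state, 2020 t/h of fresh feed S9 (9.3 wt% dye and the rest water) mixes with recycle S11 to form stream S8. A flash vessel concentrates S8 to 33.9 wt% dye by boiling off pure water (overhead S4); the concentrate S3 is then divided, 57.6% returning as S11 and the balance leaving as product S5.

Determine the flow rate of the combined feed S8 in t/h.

Overall dye balance (none leaves overhead): dye in fresh feed = dye in product, i.e. 2020×0.093 = (1−0.576)·S3·0.339.
S3 = 187.86/(0.339×0.424) = 1307 t/h.
Recycle S11 = 0.576×1307 = 752.82 t/h.
Combined feed S8 = 2020 + 752.82 = 2772.8 t/h.

2773 t/h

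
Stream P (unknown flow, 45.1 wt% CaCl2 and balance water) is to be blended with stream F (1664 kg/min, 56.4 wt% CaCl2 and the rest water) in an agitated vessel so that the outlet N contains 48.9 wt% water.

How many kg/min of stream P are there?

Let P be the unknown flow. Total out = 1664 + P.
water balance: 725.5 + 0.549·P = 0.489·(1664 + P)
(0.549 − 0.489)·P = 0.489×1664 − 725.5 = 88.192
P = 88.192 / 0.060 = 1469.9 kg/min

1470 kg/min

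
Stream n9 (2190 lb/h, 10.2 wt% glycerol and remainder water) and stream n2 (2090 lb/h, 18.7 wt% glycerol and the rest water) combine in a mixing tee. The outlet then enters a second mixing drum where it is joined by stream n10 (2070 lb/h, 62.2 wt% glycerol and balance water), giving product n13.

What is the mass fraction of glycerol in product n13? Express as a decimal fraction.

0.299

Overall, product flow = 6350 lb/h.
glycerol in = 2190×0.102 + 2090×0.187 + 2070×0.622 = 1901.8 lb/h.
glycerol fraction in n13 = 0.299.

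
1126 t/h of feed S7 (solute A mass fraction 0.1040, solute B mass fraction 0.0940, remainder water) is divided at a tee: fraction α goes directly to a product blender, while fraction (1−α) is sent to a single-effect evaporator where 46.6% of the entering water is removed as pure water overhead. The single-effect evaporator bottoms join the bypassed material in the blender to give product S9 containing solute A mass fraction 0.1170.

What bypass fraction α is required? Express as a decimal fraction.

0.703

All 1126×0.104 = 117.1 t/h of solute A reaches S9, so S9 = 117.1/0.117 = 1000.9 t/h and vapour = 125.11 t/h.
The evaporator receives (1−α)·1126 of feed at 0.802 water and removes 0.466 of that water:
0.466×0.802×(1−α)×1126 = 125.11
(1−α) = 125.11/420.82 = 0.2973;  α = 0.7027.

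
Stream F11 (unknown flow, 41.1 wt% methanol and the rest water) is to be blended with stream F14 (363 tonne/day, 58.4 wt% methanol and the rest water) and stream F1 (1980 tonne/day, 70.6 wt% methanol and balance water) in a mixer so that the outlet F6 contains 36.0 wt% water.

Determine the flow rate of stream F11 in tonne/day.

481.9 tonne/day

Let F11 be the unknown flow. Total out = 2343 + F11.
water balance: 733.13 + 0.589·F11 = 0.360·(2343 + F11)
(0.589 − 0.360)·F11 = 0.360×2343 − 733.13 = 110.35
F11 = 110.35 / 0.229 = 481.89 tonne/day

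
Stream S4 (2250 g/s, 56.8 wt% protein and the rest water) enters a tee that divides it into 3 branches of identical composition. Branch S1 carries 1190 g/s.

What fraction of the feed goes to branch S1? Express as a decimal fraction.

0.529

Fraction to S1 = 1190/2250 = 0.5289.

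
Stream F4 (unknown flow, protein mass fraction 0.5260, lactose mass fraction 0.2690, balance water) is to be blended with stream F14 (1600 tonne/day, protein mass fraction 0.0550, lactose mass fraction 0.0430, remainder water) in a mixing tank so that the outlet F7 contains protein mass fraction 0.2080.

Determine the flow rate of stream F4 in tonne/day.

769.8 tonne/day

Let F4 be the unknown flow. Total out = 1600 + F4.
protein balance: 88 + 0.526·F4 = 0.208·(1600 + F4)
(0.526 − 0.208)·F4 = 0.208×1600 − 88 = 244.8
F4 = 244.8 / 0.318 = 769.81 tonne/day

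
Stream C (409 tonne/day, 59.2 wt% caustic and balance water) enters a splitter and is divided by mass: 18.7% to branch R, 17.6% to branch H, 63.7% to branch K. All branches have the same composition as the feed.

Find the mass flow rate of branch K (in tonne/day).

260.5 tonne/day

Branch K flow = 0.637×409 = 260.53 tonne/day.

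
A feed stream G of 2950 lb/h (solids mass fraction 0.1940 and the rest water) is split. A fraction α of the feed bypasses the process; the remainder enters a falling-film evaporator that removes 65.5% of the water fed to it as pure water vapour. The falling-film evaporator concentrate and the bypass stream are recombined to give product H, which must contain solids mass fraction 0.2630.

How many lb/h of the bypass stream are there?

All 2950×0.194 = 572.3 lb/h of solids reaches H, so H = 572.3/0.263 = 2176 lb/h and vapour = 773.95 lb/h.
The evaporator receives (1−α)·2950 of feed at 0.806 water and removes 0.655 of that water:
0.655×0.806×(1−α)×2950 = 773.95
(1−α) = 773.95/1557.4 = 0.4970;  α = 0.5030.
Bypass flow = 0.5030×2950 = 1484 lb/h.

1484 lb/h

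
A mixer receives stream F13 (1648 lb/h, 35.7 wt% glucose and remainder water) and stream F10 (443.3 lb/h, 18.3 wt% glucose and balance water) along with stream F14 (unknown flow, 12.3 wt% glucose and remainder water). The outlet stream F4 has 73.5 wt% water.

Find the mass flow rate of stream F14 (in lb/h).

811.7 lb/h

Let F14 be the unknown flow. Total out = 2091.3 + F14.
water balance: 1421.8 + 0.877·F14 = 0.735·(2091.3 + F14)
(0.877 − 0.735)·F14 = 0.735×2091.3 − 1421.8 = 115.27
F14 = 115.27 / 0.142 = 811.73 lb/h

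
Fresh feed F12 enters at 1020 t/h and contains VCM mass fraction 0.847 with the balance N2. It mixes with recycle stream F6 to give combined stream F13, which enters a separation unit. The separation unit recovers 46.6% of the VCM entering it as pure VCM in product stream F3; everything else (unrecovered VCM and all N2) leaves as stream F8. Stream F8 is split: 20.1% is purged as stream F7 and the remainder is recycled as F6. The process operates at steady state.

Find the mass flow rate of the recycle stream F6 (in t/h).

N2 enters only via F12 and leaves only via the purge: 1020×0.153 = 0.201×(N2 in F8), and the separation unit passes all N2, so N2 in F13 = N2 in F8 = 776.42 t/h.
VCM in F13: m_A = 1020×0.847 + (1−0.201)·(1−0.466)·m_A, so m_A = 863.94/0.5733 = 1506.9 t/h.
F8 = (1−0.466)×1506.9 + 776.42 = 1581.1 t/h.
Recycle F6 = (1−0.201)×1581.1 = 1263.3 t/h.

1263 t/h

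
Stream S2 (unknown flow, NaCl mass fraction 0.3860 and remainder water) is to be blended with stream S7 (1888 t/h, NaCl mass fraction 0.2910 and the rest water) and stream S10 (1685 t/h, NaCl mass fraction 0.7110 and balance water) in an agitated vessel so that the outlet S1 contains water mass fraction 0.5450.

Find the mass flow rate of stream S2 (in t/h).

Let S2 be the unknown flow. Total out = 3573 + S2.
water balance: 1825.6 + 0.614·S2 = 0.545·(3573 + S2)
(0.614 − 0.545)·S2 = 0.545×3573 − 1825.6 = 121.73
S2 = 121.73 / 0.069 = 1764.2 t/h

1764 t/h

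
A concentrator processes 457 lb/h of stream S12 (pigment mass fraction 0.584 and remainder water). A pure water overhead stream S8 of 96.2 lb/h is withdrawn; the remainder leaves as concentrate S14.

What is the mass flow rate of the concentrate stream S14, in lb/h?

Concentrate = 457 − 96.2 = 360.8 lb/h.

360.8 lb/h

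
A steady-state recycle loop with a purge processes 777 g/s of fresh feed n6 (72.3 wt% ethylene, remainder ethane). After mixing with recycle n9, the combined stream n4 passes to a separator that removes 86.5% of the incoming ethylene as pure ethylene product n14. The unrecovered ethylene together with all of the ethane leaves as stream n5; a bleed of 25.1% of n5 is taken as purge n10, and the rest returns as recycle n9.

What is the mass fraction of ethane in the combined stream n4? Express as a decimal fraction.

ethane enters only via n6 and leaves only via the purge: 777×0.277 = 0.251×(ethane in n5), and the separator passes all ethane, so ethane in n4 = ethane in n5 = 857.49 g/s.
ethylene in n4: m_A = 777×0.723 + (1−0.251)·(1−0.865)·m_A, so m_A = 561.77/0.8989 = 624.96 g/s.
n4 = 624.96 + 857.49 = 1482.5 g/s.
ethane fraction in n4 = 857.49/1482.5 = 0.578.

0.578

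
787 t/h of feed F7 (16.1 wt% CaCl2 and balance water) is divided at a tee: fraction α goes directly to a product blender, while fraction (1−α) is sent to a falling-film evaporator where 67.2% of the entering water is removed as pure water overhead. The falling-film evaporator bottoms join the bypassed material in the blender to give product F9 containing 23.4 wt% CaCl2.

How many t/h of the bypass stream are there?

All 787×0.161 = 126.71 t/h of CaCl2 reaches F9, so F9 = 126.71/0.234 = 541.48 t/h and vapour = 245.52 t/h.
The evaporator receives (1−α)·787 of feed at 0.839 water and removes 0.672 of that water:
0.672×0.839×(1−α)×787 = 245.52
(1−α) = 245.52/443.72 = 0.5533;  α = 0.4467.
Bypass flow = 0.4467×787 = 351.54 t/h.

351.5 t/h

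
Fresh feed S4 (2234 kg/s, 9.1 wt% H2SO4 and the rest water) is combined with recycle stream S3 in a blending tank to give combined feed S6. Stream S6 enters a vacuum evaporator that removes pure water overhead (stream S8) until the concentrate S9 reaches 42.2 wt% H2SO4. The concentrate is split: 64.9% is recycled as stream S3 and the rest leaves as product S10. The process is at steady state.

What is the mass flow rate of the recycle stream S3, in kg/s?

Overall H2SO4 balance (none leaves overhead): H2SO4 in fresh feed = H2SO4 in product, i.e. 2234×0.091 = (1−0.649)·S9·0.422.
S9 = 203.29/(0.422×0.351) = 1372.5 kg/s.
Recycle S3 = 0.649×1372.5 = 890.74 kg/s.

890.7 kg/s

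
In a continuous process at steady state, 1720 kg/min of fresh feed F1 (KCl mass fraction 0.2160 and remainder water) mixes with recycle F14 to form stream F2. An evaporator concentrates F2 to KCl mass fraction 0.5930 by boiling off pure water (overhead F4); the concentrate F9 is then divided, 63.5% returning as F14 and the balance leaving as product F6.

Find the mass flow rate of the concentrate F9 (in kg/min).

1716 kg/min

Overall KCl balance (none leaves overhead): KCl in fresh feed = KCl in product, i.e. 1720×0.216 = (1−0.635)·F9·0.593.
F9 = 371.52/(0.593×0.365) = 1716.5 kg/min.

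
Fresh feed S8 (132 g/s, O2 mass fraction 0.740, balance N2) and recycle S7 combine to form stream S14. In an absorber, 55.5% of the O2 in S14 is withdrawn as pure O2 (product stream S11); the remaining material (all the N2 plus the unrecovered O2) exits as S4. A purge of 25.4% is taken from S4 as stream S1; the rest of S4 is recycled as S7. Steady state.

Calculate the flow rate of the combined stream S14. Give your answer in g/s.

N2 enters only via S8 and leaves only via the purge: 132×0.260 = 0.254×(N2 in S4), and the absorber passes all N2, so N2 in S14 = N2 in S4 = 135.12 g/s.
O2 in S14: m_A = 132×0.740 + (1−0.254)·(1−0.555)·m_A, so m_A = 97.68/0.6680 = 146.22 g/s.
S14 = 146.22 + 135.12 = 281.34 g/s.

281.3 g/s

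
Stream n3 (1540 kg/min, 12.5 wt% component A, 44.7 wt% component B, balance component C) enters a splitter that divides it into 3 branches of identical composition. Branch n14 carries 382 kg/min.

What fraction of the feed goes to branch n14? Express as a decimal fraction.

Fraction to n14 = 382/1540 = 0.2481.

0.248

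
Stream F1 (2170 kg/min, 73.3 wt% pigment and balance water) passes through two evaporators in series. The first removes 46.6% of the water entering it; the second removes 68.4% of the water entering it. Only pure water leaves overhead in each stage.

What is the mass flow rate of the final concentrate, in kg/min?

water in feed = 2170×0.267 = 579.39 kg/min.
After stage 1: water left = (1−0.466)×579.39 = 309.39; stream total = 1900 kg/min.
After stage 2: water left = (1−0.684)×309.39 = 97.769; final concentrate = 1688.4 kg/min.

1688 kg/min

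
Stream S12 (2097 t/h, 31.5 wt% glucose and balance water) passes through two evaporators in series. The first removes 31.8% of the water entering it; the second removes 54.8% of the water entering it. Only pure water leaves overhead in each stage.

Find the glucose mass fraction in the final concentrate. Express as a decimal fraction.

0.599

water in feed = 2097×0.685 = 1436.4 t/h.
After stage 1: water left = (1−0.318)×1436.4 = 979.66; stream total = 1640.2 t/h.
After stage 2: water left = (1−0.548)×979.66 = 442.8; final concentrate = 1103.4 t/h.
glucose fraction = 660.55/1103.4 = 0.599.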